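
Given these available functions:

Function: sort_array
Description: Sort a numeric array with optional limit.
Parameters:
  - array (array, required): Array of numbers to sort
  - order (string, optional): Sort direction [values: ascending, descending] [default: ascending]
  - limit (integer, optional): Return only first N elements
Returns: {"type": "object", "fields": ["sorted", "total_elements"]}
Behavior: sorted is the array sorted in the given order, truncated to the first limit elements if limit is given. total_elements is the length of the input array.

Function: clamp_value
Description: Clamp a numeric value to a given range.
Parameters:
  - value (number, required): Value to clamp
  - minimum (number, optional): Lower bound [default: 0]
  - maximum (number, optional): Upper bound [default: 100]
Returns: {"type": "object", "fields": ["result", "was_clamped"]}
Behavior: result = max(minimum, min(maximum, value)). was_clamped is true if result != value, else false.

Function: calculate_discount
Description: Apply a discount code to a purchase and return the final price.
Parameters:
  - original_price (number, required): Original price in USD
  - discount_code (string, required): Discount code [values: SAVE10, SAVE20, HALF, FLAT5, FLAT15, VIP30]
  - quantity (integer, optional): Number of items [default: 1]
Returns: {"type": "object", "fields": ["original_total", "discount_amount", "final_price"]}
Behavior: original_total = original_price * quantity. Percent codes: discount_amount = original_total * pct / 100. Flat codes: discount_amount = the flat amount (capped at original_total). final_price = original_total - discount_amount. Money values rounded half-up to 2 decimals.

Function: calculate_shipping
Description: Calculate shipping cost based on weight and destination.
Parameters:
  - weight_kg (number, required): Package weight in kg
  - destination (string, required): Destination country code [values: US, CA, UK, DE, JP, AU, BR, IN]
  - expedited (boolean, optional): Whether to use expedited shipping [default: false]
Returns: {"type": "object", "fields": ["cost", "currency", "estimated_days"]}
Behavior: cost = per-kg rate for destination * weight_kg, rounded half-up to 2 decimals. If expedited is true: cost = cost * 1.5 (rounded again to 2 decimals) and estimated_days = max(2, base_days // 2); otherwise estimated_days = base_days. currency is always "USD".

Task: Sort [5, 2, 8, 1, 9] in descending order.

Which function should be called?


The task needs a function whose description is: Sort a numeric array with optional limit.
sort_array


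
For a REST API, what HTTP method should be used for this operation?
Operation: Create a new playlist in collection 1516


GET = read, POST = create, PUT = update/replace, DELETE = remove
This operation is a create.
POST


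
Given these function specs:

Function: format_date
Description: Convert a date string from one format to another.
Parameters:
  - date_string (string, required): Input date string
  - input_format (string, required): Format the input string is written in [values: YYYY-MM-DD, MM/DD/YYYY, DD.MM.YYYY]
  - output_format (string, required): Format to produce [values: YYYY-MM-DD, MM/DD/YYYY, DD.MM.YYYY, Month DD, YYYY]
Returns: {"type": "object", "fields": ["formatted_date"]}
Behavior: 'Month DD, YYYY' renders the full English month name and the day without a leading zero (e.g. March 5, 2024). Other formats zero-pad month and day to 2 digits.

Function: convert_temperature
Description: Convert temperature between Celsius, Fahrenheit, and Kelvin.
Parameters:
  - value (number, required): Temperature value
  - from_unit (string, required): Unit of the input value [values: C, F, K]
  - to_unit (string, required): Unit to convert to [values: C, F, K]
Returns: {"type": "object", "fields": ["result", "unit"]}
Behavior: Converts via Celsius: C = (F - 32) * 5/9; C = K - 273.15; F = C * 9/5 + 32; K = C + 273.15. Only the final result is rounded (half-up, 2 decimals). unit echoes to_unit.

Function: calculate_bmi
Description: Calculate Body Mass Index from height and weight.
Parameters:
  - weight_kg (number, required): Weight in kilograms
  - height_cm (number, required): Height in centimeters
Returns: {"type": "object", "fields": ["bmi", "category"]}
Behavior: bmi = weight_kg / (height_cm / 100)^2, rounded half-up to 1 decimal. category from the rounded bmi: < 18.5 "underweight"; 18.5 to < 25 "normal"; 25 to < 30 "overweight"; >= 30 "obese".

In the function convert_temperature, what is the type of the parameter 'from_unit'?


The convert_temperature spec declares:
  - from_unit (string, required): Unit of the input value [values: C, F, K]
Type:
string


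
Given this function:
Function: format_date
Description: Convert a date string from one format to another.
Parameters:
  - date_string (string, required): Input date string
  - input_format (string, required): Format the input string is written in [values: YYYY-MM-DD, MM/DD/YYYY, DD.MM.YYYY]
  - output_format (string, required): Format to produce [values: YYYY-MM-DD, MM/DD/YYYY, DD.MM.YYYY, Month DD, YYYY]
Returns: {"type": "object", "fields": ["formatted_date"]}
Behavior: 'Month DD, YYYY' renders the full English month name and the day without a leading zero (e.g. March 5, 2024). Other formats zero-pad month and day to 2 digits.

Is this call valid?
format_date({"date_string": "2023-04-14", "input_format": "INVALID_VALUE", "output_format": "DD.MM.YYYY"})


Checking parameter values...
Parameter 'input_format' has value 'INVALID_VALUE' not in allowed: YYYY-MM-DD, MM/DD/YYYY, DD.MM.YYYY
Invalid - 'input_format' must be one of YYYY-MM-DD, MM/DD/YYYY, DD.MM.YYYY


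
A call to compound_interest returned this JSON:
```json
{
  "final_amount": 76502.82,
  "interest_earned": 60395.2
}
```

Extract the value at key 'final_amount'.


76502.82


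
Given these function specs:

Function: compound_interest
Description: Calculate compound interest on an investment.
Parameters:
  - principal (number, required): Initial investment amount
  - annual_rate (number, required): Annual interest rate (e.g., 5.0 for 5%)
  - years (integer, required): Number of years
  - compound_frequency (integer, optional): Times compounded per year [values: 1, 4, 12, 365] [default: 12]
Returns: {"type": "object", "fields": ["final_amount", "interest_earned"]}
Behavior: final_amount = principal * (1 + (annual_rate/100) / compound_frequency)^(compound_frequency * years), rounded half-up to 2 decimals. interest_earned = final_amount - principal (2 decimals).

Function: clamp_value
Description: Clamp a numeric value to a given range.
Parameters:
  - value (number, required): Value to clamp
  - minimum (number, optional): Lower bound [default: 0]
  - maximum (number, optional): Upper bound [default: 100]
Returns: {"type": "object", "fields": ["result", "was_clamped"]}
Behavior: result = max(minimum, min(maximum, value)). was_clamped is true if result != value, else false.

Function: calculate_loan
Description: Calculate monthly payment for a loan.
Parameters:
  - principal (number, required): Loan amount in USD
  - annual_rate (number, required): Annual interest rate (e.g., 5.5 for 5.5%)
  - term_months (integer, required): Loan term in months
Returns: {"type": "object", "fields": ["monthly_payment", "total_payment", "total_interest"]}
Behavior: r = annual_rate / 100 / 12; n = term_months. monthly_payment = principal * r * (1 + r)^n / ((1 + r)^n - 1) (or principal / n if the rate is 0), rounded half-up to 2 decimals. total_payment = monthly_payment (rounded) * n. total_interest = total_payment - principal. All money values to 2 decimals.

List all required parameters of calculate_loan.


Parameters of calculate_loan and their required/optional flag:
  principal: required
  annual_rate: required
  term_months: required
annual_rate, principal, term_months


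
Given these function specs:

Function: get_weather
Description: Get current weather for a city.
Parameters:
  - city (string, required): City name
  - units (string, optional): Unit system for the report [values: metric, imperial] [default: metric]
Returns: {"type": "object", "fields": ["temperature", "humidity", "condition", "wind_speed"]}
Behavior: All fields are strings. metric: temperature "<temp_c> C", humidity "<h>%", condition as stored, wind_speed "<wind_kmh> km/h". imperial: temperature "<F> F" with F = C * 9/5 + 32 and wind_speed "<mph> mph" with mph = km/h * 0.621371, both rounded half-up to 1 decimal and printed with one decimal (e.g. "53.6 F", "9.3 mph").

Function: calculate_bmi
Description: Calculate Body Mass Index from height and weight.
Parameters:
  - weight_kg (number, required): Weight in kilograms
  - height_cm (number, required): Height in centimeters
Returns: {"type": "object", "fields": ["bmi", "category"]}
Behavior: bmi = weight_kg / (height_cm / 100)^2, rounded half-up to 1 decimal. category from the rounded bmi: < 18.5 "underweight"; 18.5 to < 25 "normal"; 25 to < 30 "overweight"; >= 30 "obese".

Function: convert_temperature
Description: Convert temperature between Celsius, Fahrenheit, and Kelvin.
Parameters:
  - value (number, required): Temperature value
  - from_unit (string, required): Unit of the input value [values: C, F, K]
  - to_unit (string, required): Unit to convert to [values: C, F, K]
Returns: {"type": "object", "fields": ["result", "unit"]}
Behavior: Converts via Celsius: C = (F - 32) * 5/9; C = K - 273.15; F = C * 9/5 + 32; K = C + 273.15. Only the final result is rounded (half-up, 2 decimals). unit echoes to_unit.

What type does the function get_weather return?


The get_weather spec declares Returns: {"type": "object", "fields": ["temperature", "humidity", "condition", "wind_speed"]}
Type:
object


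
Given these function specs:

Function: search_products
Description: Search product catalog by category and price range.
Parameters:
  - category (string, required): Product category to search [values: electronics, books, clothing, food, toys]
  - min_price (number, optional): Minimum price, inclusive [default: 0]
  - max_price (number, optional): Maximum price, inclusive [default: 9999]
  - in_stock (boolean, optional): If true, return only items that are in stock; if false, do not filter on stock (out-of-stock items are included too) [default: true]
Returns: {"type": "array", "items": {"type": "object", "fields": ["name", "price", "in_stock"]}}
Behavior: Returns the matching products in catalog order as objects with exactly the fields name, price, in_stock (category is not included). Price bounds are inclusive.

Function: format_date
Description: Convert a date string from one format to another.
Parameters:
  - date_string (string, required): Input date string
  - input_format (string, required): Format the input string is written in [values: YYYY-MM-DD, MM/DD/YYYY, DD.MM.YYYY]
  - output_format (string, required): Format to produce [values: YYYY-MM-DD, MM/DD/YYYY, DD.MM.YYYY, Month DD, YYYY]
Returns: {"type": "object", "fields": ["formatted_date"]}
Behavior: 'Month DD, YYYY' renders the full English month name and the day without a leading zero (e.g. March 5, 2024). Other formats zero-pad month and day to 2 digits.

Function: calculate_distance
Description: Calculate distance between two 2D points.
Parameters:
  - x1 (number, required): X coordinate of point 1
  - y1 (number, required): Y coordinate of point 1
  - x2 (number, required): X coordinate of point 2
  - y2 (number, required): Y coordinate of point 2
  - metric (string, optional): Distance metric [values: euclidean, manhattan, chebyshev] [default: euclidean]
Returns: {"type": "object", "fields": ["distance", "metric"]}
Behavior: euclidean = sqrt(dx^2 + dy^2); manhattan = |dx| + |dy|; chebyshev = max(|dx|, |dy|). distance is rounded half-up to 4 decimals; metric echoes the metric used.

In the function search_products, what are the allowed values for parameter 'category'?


The search_products spec declares:
  - category (string, required): Product category to search [values: electronics, books, clothing, food, toys]
Allowed values:
electronics, books, clothing, food, toys


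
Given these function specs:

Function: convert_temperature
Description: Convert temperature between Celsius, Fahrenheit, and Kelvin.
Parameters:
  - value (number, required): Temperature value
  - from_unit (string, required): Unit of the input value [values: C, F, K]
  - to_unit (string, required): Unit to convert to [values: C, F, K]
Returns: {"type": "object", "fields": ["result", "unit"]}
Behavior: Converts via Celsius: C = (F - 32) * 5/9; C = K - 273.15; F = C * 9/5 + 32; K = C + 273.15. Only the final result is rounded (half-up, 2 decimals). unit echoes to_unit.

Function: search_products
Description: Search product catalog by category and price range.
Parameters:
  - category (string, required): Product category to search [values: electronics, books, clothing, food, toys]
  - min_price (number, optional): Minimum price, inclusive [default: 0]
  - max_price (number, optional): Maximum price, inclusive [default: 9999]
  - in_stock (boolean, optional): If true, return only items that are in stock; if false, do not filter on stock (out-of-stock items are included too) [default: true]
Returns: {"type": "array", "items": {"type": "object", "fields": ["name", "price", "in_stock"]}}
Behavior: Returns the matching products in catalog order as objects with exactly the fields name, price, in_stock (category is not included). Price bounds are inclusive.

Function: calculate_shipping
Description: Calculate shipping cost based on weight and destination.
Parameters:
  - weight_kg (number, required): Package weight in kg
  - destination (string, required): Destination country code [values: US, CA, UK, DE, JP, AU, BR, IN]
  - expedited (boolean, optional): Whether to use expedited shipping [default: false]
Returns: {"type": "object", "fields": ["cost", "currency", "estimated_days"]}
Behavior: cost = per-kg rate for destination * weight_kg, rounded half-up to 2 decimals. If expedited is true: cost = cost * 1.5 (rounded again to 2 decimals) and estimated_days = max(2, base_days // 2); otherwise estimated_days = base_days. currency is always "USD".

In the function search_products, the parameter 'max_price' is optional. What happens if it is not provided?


The search_products spec declares:
  - max_price (number, optional): Maximum price, inclusive [default: 9999]
It defaults to 9999


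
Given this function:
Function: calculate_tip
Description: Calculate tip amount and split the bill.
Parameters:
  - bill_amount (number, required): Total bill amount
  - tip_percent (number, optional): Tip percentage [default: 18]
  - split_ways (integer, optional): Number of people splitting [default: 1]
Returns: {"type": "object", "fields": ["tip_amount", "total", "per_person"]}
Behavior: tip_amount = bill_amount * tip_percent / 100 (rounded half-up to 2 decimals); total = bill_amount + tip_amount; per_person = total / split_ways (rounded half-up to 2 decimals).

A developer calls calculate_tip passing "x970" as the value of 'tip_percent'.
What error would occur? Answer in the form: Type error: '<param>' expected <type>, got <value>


Spec: 'tip_percent' is declared as number; "x970" is a string.
Type error: 'tip_percent' expected number, got "x970"


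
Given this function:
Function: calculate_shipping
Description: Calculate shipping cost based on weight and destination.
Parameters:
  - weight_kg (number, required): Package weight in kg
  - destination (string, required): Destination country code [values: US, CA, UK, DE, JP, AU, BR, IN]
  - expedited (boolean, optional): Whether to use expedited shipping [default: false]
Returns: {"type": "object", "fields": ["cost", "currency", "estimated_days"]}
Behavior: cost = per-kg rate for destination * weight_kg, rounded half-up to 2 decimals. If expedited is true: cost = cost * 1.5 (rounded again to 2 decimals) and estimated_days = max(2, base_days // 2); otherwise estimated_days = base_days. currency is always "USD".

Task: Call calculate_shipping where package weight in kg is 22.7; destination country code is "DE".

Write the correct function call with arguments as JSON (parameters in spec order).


Mapping each described value to its parameter name:
  'Package weight in kg' -> weight_kg = 22.7
  'Destination country code' -> destination = "DE"
calculate_shipping({"weight_kg": 22.7, "destination": "DE"})


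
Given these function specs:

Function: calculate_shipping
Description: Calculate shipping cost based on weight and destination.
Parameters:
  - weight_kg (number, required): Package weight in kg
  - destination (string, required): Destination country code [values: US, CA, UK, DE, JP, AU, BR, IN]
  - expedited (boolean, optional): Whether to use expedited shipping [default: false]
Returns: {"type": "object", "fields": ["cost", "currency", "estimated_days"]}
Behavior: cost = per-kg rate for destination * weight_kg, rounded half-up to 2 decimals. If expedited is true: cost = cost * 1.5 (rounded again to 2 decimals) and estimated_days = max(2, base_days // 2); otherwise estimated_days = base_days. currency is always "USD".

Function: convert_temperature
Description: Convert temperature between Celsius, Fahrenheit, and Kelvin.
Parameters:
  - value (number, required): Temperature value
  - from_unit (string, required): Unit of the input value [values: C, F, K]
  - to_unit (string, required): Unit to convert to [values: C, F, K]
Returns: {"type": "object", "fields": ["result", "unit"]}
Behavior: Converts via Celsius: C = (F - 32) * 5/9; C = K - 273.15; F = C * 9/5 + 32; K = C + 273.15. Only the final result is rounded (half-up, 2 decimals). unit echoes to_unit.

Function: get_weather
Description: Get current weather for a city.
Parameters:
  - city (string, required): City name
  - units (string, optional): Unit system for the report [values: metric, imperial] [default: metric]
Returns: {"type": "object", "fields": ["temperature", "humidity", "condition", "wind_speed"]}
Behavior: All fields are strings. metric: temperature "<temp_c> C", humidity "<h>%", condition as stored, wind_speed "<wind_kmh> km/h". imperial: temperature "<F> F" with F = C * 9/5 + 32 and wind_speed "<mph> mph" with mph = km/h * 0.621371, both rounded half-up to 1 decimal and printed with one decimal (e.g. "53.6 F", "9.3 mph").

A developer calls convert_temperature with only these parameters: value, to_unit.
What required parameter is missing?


Required parameters: value, from_unit, to_unit
Provided: value, to_unit
Missing: from_unit
from_unit


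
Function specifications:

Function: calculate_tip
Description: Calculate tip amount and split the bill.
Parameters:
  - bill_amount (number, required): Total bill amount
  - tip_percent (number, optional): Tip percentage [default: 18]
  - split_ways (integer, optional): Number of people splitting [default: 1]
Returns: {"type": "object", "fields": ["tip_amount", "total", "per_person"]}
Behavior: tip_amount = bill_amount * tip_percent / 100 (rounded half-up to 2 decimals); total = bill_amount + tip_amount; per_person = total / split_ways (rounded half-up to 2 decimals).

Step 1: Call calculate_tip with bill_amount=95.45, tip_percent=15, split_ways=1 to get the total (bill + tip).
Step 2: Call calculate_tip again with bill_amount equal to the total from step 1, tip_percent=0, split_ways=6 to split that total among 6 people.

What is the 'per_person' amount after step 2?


Step 1: calculate_tip(bill_amount=95.45, tip_percent=15, split_ways=1)
  tip_amount = 95.45 * 15/100 = 14.3175 -> 14.32
  total = 95.45 + 14.32 = 109.77
  per_person = 109.77 / 1 = 109.77 -> 109.77
  -> total = 109.77
Step 2: calculate_tip(bill_amount=109.77, tip_percent=0, split_ways=6)
  tip_amount = 109.77 * 0/100 = 0 -> 0.00
  total = 109.77 + 0.00 = 109.77
  per_person = 109.77 / 6 = 18.295 -> 18.30
  -> per_person = 18.30
$18.30


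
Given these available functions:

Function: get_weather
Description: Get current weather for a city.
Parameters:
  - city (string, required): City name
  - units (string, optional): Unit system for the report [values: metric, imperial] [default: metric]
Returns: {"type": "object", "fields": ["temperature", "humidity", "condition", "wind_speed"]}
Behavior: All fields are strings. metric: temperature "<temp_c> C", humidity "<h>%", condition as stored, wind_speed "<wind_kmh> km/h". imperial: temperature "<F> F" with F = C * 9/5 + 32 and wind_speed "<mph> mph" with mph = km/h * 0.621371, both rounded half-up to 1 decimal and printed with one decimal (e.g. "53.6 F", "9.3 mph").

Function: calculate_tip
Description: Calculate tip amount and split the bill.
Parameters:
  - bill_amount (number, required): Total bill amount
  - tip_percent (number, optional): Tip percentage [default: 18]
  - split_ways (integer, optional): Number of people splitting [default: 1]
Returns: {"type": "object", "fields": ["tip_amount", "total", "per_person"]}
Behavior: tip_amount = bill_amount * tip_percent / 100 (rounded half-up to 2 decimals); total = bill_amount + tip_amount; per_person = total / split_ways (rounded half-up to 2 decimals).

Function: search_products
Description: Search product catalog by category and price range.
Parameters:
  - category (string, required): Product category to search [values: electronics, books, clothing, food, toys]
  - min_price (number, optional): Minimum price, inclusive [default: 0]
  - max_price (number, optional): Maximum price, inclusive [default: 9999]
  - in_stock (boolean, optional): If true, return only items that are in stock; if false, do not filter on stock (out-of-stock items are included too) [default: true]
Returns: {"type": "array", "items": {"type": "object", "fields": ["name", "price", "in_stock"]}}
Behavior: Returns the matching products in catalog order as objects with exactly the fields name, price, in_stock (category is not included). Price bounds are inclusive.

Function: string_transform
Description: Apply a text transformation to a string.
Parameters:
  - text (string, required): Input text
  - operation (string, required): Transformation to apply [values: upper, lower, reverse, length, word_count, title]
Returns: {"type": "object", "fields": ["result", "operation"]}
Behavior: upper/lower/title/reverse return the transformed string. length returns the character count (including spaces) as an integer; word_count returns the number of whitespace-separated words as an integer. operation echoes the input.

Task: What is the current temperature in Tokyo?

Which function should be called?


The task needs a function whose description is: Get current weather for a city.
get_weather


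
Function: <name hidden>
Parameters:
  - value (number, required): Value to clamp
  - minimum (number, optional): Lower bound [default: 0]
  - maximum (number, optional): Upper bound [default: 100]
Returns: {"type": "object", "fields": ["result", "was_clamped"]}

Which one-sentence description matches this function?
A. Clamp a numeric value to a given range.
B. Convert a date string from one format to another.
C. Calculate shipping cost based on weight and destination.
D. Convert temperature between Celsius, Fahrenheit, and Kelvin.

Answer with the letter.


Parameters value, minimum, maximum and return ["result", "was_clamped"] fit: Clamp a numeric value to a given range.
A


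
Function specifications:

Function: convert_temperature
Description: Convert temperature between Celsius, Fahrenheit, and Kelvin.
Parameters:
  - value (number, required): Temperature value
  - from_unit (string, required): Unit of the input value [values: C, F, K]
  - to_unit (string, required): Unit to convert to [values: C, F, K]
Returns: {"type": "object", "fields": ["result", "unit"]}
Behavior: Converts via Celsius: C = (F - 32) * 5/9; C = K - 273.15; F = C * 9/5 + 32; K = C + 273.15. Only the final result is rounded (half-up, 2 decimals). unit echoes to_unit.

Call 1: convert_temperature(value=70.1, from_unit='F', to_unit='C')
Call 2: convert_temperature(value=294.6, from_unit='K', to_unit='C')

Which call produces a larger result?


Call 1:
  To C: (70.1 - 32) * 5/9 = 21.166667
  Target is C: 21.166667
  Round to 2 decimals: 21.17
  -> 21.17 C
Call 2:
  To C: 294.6 - 273.15 = 21.45
  Target is C: 21.45
  Round to 2 decimals: 21.45
  -> 21.45 C
Call 2 (21.45 C)


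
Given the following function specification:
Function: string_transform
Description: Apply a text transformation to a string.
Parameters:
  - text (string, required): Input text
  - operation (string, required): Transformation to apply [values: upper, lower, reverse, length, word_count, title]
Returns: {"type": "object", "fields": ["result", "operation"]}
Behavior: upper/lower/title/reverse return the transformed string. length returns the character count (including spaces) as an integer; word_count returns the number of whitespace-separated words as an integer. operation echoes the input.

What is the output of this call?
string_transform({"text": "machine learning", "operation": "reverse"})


reverse('machine learning') = 'gninrael enihcam'
Output:
{"result": "gninrael enihcam", "operation": "reverse"}


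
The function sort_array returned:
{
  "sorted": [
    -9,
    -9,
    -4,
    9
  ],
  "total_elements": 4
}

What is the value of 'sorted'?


[-9, -9, -4, 9]


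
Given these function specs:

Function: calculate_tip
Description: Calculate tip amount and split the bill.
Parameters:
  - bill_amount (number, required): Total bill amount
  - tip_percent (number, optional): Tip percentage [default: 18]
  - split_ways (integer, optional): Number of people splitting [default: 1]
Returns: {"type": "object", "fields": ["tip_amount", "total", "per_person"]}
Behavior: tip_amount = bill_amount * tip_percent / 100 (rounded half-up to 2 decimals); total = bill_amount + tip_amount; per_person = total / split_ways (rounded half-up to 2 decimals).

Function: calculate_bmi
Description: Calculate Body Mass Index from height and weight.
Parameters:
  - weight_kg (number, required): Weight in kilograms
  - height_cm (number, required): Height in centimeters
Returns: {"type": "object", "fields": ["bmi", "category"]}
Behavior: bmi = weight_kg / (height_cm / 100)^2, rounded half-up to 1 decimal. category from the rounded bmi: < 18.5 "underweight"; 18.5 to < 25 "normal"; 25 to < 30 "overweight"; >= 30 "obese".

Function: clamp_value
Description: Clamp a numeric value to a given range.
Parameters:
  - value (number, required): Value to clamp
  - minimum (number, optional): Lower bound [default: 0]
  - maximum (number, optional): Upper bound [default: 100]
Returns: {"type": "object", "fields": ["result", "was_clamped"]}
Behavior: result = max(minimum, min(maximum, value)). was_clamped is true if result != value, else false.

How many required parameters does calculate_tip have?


Parameters of calculate_tip: bill_amount (required), tip_percent (optional), split_ways (optional)
Required count:
1


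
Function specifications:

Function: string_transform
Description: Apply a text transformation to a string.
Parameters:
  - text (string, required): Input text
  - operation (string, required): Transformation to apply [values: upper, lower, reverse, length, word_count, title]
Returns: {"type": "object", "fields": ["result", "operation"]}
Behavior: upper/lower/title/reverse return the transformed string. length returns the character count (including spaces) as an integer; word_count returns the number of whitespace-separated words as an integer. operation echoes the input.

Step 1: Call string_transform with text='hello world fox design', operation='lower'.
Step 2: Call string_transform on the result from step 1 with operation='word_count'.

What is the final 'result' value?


Step 1: string_transform(text='hello world fox design', operation='lower')
  -> result = 'hello world fox design'
Step 2: string_transform(text='hello world fox design', operation='word_count')
  words: hello, world, fox, design -> 4
  -> result = 4
4


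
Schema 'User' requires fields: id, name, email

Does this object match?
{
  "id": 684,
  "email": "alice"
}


Checking required fields...
Missing: name
Invalid - missing required field 'name'


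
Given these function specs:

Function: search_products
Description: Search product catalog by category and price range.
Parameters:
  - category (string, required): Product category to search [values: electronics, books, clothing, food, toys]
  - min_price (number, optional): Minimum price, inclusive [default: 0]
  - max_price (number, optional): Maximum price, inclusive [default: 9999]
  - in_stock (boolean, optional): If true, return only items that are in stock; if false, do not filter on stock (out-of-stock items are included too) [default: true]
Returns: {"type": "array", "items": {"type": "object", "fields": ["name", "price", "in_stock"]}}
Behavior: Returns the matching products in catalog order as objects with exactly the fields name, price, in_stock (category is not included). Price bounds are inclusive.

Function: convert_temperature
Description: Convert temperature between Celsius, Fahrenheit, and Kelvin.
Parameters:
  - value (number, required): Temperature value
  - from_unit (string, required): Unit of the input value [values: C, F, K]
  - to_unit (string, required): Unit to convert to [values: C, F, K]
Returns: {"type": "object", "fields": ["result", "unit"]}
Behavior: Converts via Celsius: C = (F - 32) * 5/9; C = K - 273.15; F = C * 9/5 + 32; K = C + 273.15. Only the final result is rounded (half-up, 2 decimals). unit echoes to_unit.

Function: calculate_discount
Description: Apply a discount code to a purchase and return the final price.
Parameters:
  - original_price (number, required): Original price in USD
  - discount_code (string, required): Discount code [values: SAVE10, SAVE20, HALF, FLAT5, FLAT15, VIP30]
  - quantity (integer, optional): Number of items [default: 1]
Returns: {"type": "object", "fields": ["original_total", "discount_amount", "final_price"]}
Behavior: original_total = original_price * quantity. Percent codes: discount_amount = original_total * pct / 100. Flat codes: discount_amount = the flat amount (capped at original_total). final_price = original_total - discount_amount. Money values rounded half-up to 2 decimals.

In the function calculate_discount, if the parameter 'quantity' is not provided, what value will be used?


The calculate_discount spec declares:
  - quantity (integer, optional): Number of items [default: 1]
Default:
1


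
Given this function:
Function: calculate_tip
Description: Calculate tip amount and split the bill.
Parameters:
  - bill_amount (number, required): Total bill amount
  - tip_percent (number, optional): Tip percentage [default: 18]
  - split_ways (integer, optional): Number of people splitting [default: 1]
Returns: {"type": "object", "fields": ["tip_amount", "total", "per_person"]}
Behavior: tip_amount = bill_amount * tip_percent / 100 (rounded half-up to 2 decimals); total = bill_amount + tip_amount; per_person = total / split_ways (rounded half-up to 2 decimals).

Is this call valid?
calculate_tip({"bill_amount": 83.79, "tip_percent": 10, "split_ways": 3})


Checking all required parameters present and types match... All valid.
Valid


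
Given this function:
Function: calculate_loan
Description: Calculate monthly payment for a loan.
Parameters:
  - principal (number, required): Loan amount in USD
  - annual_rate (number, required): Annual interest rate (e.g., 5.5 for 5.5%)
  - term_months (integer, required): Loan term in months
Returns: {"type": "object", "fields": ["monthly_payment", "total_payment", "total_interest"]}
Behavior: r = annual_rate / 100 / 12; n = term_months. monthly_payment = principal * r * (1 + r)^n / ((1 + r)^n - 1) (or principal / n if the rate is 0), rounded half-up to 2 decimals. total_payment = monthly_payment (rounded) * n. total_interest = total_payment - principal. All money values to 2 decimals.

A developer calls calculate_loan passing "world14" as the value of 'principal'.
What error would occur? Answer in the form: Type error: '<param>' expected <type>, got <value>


Spec: 'principal' is declared as number; "world14" is a string.
Type error: 'principal' expected number, got "world14"


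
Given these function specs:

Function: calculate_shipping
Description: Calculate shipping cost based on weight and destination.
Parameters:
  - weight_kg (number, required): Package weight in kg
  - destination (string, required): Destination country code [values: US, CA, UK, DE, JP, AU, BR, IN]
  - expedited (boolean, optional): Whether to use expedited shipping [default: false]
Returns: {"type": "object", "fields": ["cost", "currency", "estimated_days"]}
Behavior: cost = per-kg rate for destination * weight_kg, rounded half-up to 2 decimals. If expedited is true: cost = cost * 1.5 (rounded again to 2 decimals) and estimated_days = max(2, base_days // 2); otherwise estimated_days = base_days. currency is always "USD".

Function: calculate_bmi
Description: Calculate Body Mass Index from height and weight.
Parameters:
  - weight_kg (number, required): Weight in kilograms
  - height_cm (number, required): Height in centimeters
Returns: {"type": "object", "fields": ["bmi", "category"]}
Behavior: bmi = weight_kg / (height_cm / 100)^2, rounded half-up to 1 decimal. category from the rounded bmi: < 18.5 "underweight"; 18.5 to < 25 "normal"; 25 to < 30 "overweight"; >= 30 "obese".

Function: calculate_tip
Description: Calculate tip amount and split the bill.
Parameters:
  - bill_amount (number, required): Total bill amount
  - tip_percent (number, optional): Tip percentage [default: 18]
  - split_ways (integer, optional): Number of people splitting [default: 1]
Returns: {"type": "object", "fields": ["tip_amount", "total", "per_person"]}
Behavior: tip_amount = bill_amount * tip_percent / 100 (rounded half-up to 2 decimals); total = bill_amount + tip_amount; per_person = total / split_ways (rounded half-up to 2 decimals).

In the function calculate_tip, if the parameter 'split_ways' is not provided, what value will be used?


The calculate_tip spec declares:
  - split_ways (integer, optional): Number of people splitting [default: 1]
Default:
1


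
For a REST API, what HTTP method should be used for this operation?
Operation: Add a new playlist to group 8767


GET = read, POST = create, PUT = update/replace, DELETE = remove
This operation is a create.
POST


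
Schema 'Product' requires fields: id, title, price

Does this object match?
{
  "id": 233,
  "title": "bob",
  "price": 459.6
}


Checking required fields... All present.
Valid - all required fields present


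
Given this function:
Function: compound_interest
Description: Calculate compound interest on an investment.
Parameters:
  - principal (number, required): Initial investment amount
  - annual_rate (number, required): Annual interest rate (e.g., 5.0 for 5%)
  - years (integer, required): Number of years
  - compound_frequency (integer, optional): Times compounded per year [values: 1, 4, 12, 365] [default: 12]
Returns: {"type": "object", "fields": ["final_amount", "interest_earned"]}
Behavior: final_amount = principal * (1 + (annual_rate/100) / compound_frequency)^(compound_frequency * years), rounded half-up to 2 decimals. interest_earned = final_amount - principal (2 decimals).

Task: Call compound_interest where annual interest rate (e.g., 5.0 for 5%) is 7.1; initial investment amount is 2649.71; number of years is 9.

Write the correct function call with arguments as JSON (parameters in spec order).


Mapping each described value to its parameter name:
  'Annual interest rate (e.g., 5.0 for 5%)' -> annual_rate = 7.1
  'Initial investment amount' -> principal = 2649.71
  'Number of years' -> years = 9
compound_interest({"principal": 2649.71, "annual_rate": 7.1, "years": 9})


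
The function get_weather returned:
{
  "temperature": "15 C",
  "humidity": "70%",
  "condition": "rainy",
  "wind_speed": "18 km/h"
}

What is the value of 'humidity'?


70%


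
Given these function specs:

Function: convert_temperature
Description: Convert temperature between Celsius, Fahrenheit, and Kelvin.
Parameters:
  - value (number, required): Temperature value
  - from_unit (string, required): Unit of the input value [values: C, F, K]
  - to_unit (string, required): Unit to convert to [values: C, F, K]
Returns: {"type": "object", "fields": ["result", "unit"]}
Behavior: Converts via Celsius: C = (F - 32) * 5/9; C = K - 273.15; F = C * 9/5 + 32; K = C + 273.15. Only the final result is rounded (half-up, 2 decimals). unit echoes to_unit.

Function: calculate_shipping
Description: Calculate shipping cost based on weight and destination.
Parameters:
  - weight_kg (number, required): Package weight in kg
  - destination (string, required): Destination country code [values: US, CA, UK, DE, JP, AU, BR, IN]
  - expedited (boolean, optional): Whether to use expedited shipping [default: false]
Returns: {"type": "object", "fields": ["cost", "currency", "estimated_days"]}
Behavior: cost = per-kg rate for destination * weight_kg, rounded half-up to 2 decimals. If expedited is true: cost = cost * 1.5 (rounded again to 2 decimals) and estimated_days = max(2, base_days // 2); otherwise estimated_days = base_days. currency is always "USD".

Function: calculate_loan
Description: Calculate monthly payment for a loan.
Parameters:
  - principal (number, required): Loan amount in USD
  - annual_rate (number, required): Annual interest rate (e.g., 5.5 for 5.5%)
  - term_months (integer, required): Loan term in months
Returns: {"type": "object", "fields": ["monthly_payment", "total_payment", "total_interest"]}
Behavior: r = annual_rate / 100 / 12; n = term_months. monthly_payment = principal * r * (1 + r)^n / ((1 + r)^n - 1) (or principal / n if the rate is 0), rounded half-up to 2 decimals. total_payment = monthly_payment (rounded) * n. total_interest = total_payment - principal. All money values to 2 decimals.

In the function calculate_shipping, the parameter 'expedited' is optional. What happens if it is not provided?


The calculate_shipping spec declares:
  - expedited (boolean, optional): Whether to use expedited shipping [default: false]
It defaults to false


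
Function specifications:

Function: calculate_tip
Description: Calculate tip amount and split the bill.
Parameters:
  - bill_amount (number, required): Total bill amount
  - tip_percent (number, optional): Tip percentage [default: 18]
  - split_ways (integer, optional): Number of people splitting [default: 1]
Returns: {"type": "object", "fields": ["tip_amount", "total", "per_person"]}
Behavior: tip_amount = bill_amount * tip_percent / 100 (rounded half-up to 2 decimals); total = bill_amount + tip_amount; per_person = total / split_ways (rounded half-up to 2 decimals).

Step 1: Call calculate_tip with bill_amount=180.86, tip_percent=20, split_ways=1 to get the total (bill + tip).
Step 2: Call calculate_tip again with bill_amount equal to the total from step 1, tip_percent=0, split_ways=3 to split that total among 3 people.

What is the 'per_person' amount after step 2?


Step 1: calculate_tip(bill_amount=180.86, tip_percent=20, split_ways=1)
  tip_amount = 180.86 * 20/100 = 36.172 -> 36.17
  total = 180.86 + 36.17 = 217.03
  per_person = 217.03 / 1 = 217.03 -> 217.03
  -> total = 217.03
Step 2: calculate_tip(bill_amount=217.03, tip_percent=0, split_ways=3)
  tip_amount = 217.03 * 0/100 = 0 -> 0.00
  total = 217.03 + 0.00 = 217.03
  per_person = 217.03 / 3 = 72.343333 -> 72.34
  -> per_person = 72.34
$72.34


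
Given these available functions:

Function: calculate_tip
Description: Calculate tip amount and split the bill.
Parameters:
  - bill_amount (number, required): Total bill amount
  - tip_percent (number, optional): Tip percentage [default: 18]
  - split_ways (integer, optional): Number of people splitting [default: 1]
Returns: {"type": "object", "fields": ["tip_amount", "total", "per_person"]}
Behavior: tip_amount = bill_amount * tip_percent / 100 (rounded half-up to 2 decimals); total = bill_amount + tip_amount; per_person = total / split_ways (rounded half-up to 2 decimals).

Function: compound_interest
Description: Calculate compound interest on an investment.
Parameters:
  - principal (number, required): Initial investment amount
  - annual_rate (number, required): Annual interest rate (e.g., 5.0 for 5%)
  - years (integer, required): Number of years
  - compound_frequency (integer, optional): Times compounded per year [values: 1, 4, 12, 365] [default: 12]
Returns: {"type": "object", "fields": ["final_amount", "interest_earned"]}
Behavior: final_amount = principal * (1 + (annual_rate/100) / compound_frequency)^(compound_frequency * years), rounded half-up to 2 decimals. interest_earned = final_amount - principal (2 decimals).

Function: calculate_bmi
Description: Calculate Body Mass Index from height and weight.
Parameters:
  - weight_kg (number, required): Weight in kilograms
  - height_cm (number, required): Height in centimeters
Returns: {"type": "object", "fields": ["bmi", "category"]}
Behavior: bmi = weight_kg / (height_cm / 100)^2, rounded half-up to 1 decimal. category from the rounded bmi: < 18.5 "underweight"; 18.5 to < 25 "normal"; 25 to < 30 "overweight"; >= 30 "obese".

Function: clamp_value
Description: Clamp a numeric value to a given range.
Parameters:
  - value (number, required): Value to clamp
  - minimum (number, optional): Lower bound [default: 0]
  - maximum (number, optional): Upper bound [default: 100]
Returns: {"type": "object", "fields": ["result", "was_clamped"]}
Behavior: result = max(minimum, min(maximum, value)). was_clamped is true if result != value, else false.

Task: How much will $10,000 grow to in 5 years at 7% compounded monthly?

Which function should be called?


The task needs a function whose description is: Calculate compound interest on an investment.
compound_interest
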